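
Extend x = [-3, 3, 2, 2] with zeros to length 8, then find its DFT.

Original 4-point DFT: [4, -5-1i, -6, -5+1i]
Zero-padded 8-point DFT provides frequency interpolation.

DFT_8([x, 0, ...]) = [4, -2.2929-5.5355i, -5-1i, -3.7071-1.5355i, -6, -3.7071+1.5355i, -5+1i, -2.2929+5.5355i]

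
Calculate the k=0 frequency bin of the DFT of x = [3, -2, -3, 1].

X[0] = Σ(n=0 to 3) x[n] · ω_4^0 = Σ x[n]
= (3) + (-2) + (-3) + (1)

X[0] = -1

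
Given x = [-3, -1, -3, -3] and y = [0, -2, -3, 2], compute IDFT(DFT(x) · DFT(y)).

(x ⊛ y)[n] = Σ(m=0 to 3) x[m] · y[(n-m) mod 4]

Computing each output sample:
(x ⊛ y)[0] = 13
(x ⊛ y)[1] = 9
(x ⊛ y)[2] = 5
(x ⊛ y)[3] = 3

x ⊛ y = [13, 9, 5, 3]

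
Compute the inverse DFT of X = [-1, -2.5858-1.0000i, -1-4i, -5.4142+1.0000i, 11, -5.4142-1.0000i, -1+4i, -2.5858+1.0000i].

x[n] = (1/8) Σ(k=0 to 7) X[k] · e^(2πikn/8)

Computing each x[n]:
x[0] = -1
x[1] = 0
x[2] = 2
x[3] = -3
x[4] = 3
x[5] = -1
x[6] = 1
x[7] = -2

x = [-1, 0, 2, -3, 3, -1, 1, -2]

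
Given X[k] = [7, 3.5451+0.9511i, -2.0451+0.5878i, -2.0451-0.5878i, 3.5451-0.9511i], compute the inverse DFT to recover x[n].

x[n] = (1/5) Σ(k=0 to 4) X[k] · e^(2πikn/5)

Computing each x[n]:
x[0] = 2
x[1] = 2
x[2] = 0
x[3] = 0
x[4] = 3

x = [2, 2, 0, 0, 3]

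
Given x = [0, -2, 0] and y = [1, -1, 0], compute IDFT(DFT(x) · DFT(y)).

(x ⊛ y)[n] = Σ(m=0 to 2) x[m] · y[(n-m) mod 3]

Computing each output sample:
(x ⊛ y)[0] = 0
(x ⊛ y)[1] = -2
(x ⊛ y)[2] = 2

x ⊛ y = [0, -2, 2]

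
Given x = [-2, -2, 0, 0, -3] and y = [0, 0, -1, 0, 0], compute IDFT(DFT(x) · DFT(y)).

(x ⊛ y)[n] = Σ(m=0 to 4) x[m] · y[(n-m) mod 5]

Computing each output sample:
(x ⊛ y)[0] = 0
(x ⊛ y)[1] = 3
(x ⊛ y)[2] = 2
(x ⊛ y)[3] = 2
(x ⊛ y)[4] = 0

x ⊛ y = [0, 3, 2, 2, 0]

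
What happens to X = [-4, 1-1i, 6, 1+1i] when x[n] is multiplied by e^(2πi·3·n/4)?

Modulation property: DFT(ω_4^(-3n)·x[n]) = X[(k-3) mod 4], so circularly shift X by 3 positions.

X[k-3] = [1-1i, 6, 1+1i, -4]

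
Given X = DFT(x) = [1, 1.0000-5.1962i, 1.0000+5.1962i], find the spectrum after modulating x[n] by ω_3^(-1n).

Modulation property: DFT(ω_3^(-1n)·x[n]) = X[(k-1) mod 3], so circularly shift X by 1 positions.

X[k-1] = [1.0000+5.1962i, 1, 1.0000-5.1962i]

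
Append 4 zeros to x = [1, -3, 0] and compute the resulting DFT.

Original 3-point DFT: [-2, 2.5000+2.5981i, 2.5000-2.5981i]
Zero-padded 7-point DFT provides frequency interpolation.

DFT_7([x, 0, ...]) = [-2, -0.8705+2.3455i, 1.6676+2.9248i, 3.7029+1.3017i, 3.7029-1.3017i, 1.6676-2.9248i, -0.8705-2.3455i]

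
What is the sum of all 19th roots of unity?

Sum of all nth roots of unity equals 0 for n > 1 (geometric series with r ≠ 1).

0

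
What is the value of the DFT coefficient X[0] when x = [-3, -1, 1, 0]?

X[0] = Σ(n=0 to 3) x[n] · ω_4^0 = Σ x[n]
= (-3) + (-1) + (1) + (0)

X[0] = -3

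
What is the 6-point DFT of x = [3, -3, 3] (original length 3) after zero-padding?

Original 3-point DFT: [3, 3.0000+5.1962i, 3.0000-5.1962i]
Zero-padded 6-point DFT provides frequency interpolation.

DFT_6([x, 0, ...]) = [3, 0, 3.0000+5.1962i, 9, 3.0000-5.1962i, 0]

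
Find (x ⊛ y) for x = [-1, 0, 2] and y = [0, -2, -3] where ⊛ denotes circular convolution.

(x ⊛ y)[n] = Σ(m=0 to 2) x[m] · y[(n-m) mod 3]

Computing each output sample:
(x ⊛ y)[0] = -4
(x ⊛ y)[1] = -4
(x ⊛ y)[2] = 3

x ⊛ y = [-4, -4, 3]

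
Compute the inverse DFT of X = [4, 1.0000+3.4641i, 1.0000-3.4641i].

x[n] = (1/3) Σ(k=0 to 2) X[k] · e^(2πikn/3)

Computing each x[n]:
x[0] = 2
x[1] = -1
x[2] = 3

x = [2, -1, 3]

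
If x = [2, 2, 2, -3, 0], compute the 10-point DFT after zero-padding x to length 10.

Original 5-point DFT: [3, 3.4271-4.8410i, 0.0729+3.5797i, 0.0729-3.5797i, 3.4271+4.8410i]
Zero-padded 10-point DFT provides frequency interpolation.

DFT_10([x, 0, ...]) = [3, 5.1631-0.2245i, 3.4271-4.8410i, -2.6631-2.4899i, 0.0729+3.5797i, 5, 0.0729-3.5797i, -2.6631+2.4899i, 3.4271+4.8410i, 5.1631+0.2245i]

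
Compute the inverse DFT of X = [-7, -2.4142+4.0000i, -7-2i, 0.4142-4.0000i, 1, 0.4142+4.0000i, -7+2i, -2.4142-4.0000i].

x[n] = (1/8) Σ(k=0 to 7) X[k] · e^(2πikn/8)

Computing each x[n]:
x[0] = -3
x[1] = -1
x[2] = -1
x[3] = -1
x[4] = -2
x[5] = 0
x[6] = 3
x[7] = -2

x = [-3, -1, -1, -1, -2, 0, 3, -2]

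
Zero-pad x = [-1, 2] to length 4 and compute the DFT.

Original 2-point DFT: [1, -3]
Zero-padded 4-point DFT provides frequency interpolation.

DFT_4([x, 0, ...]) = [1, -1-2i, -3, -1+2i]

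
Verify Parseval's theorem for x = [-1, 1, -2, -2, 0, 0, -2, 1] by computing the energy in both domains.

Time domain:
Σ|x[n]|² = |-1|² + |1|² + |-2|² + |-2|² + |0|² + |0|² + |-2|² + |1|² = 15.0000

Frequency domain:
(1/8)Σ|X[k]|² = (1/8)(|-5|² + |1.8284+1.4142i|² + |3-2i|² + |-3.8284+1.4142i|² + |-5|² + |-3.8284-1.4142i|² + |3+2i|² + |1.8284-1.4142i|²) = (1/8)·120.0000 = 15.0000

Both sides agree, confirming Parseval's theorem.

Σ|x[n]|² = (1/N)Σ|X[k]|² = 15.0000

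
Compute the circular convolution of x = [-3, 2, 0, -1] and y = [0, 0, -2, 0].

(x ⊛ y)[n] = Σ(m=0 to 3) x[m] · y[(n-m) mod 4]

Computing each output sample:
(x ⊛ y)[0] = 0
(x ⊛ y)[1] = 2
(x ⊛ y)[2] = 6
(x ⊛ y)[3] = -4

x ⊛ y = [0, 2, 6, -4]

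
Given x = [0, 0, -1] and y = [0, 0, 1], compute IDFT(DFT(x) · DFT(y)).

(x ⊛ y)[n] = Σ(m=0 to 2) x[m] · y[(n-m) mod 3]

Computing each output sample:
(x ⊛ y)[0] = 0
(x ⊛ y)[1] = -1
(x ⊛ y)[2] = 0

x ⊛ y = [0, -1, 0]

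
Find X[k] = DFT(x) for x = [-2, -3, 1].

X[k] = Σ(n=0 to 2) x[n] · ω_3^(nk)
where ω_3 = e^(-2πi/3)

Computing each X[k]:
X[0] = -4
X[1] = -1.0000+3.4641i
X[2] = -1.0000-3.4641i

X = [-4, -1.0000+3.4641i, -1.0000-3.4641i]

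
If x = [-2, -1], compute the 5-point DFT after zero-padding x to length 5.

Original 2-point DFT: [-3, -1]
Zero-padded 5-point DFT provides frequency interpolation.

DFT_5([x, 0, ...]) = [-3, -2.3090+0.9511i, -1.1910+0.5878i, -1.1910-0.5878i, -2.3090-0.9511i]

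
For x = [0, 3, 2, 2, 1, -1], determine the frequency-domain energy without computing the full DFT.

Parseval: Σ|x[n]|² = (1/N)Σ|X[k]|², so Σ|X[k]|² = N·Σ|x[n]|² = 6·19.0000

Σ|X[k]|² = N·Σ|x[n]|² = 6·19.0000 = 114.0000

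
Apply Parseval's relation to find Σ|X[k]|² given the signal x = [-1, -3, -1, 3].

Parseval: Σ|x[n]|² = (1/N)Σ|X[k]|², so Σ|X[k]|² = N·Σ|x[n]|² = 4·20.0000

Σ|X[k]|² = N·Σ|x[n]|² = 4·20.0000 = 80.0000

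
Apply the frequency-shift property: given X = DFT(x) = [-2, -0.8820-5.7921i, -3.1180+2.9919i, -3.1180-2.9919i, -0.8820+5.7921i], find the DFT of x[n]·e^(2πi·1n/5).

Modulation property: DFT(ω_5^(-1n)·x[n]) = X[(k-1) mod 5], so circularly shift X by 1 positions.

X[k-1] = [-0.8820+5.7921i, -2, -0.8820-5.7921i, -3.1180+2.9919i, -3.1180-2.9919i]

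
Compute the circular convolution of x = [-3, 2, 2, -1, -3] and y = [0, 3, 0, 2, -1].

(x ⊛ y)[n] = Σ(m=0 to 4) x[m] · y[(n-m) mod 5]

Computing each output sample:
(x ⊛ y)[0] = -7
(x ⊛ y)[1] = -13
(x ⊛ y)[2] = 1
(x ⊛ y)[3] = 3
(x ⊛ y)[4] = 4

x ⊛ y = [-7, -13, 1, 3, 4]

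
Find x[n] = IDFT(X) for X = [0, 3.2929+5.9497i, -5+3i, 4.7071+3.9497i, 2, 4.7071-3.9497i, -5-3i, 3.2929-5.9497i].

x[n] = (1/8) Σ(k=0 to 7) X[k] · e^(2πikn/8)

Computing each x[n]:
x[0] = 1
x[1] = -3
x[2] = 1
x[3] = -1
x[4] = -3
x[5] = 1
x[6] = 2
x[7] = 2

x = [1, -3, 1, -1, -3, 1, 2, 2]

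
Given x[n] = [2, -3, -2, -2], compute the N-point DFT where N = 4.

X[k] = Σ(n=0 to 3) x[n] · ω_4^(nk)
where ω_4 = e^(-2πi/4)

Computing each X[k]:
X[0] = -5
X[1] = 4+1i
X[2] = 5
X[3] = 4-1i

X = [-5, 4+1i, 5, 4-1i]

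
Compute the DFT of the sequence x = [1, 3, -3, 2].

X[k] = Σ(n=0 to 3) x[n] · ω_4^(nk)
where ω_4 = e^(-2πi/4)

Computing each X[k]:
X[0] = 3
X[1] = 4-1i
X[2] = -7
X[3] = 4+1i

X = [3, 4-1i, -7, 4+1i]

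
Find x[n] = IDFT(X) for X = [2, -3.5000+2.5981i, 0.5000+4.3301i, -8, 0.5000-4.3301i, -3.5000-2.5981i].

x[n] = (1/6) Σ(k=0 to 5) X[k] · e^(2πikn/6)

Computing each x[n]:
x[0] = -2
x[1] = -1
x[2] = 0
x[3] = 3
x[4] = -1
x[5] = 3

x = [-2, -1, 0, 3, -1, 3]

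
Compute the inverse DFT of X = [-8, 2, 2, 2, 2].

x[n] = (1/5) Σ(k=0 to 4) X[k] · e^(2πikn/5)

Computing each x[n]:
x[0] = 0
x[1] = -2
x[2] = -2
x[3] = -2
x[4] = -2

x = [0, -2, -2, -2, -2]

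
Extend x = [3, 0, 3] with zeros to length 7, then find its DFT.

Original 3-point DFT: [6, 1.5000+2.5981i, 1.5000-2.5981i]
Zero-padded 7-point DFT provides frequency interpolation.

DFT_7([x, 0, ...]) = [6, 2.3324-2.9248i, 0.2971+1.3017i, 4.8705+2.3455i, 4.8705-2.3455i, 0.2971-1.3017i, 2.3324+2.9248i]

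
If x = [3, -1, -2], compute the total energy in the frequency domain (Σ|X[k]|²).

Parseval: Σ|x[n]|² = (1/N)Σ|X[k]|², so Σ|X[k]|² = N·Σ|x[n]|² = 3·14.0000

Σ|X[k]|² = N·Σ|x[n]|² = 3·14.0000 = 42.0000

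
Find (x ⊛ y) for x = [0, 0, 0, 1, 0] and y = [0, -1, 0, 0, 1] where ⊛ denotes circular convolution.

(x ⊛ y)[n] = Σ(m=0 to 4) x[m] · y[(n-m) mod 5]

Computing each output sample:
(x ⊛ y)[0] = 0
(x ⊛ y)[1] = 0
(x ⊛ y)[2] = 1
(x ⊛ y)[3] = 0
(x ⊛ y)[4] = -1

x ⊛ y = [0, 0, 1, 0, -1]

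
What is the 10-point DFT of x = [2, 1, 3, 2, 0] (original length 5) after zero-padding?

Original 5-point DFT: [8, -1.7361-1.5388i, 2.7361+0.3633i, 2.7361-0.3633i, -1.7361+1.5388i]
Zero-padded 10-point DFT provides frequency interpolation.

DFT_10([x, 0, ...]) = [8, 3.1180-5.3431i, -1.7361-1.5388i, 0.8820+1.9879i, 2.7361+0.3633i, 2, 2.7361-0.3633i, 0.8820-1.9879i, -1.7361+1.5388i, 3.1180+5.3431i]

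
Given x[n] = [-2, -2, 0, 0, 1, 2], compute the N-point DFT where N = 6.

X[k] = Σ(n=0 to 5) x[n] · ω_6^(nk)
where ω_6 = e^(-2πi/6)

Computing each X[k]:
X[0] = -1
X[1] = -2.5000+4.3301i
X[2] = -2.5000+2.5981i
X[3] = -1
X[4] = -2.5000-2.5981i
X[5] = -2.5000-4.3301i

X = [-1, -2.5000+4.3301i, -2.5000+2.5981i, -1, -2.5000-2.5981i, -2.5000-4.3301i]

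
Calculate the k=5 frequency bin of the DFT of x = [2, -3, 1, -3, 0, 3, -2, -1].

X[5] = Σ(n=0 to 7) x[n] · ω_8^(5n) where ω_8 = e^(-2πi/8)
= (2)·ω_8^0 + (-3)·ω_8^5 + (1)·ω_8^10 + (-3)·ω_8^15 + (0)·ω_8^20 + (3)·ω_8^25 + (-2)·ω_8^30 + (-1)·ω_8^35

X[5] = 4.8284-8.6569i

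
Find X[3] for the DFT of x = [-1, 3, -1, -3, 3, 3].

X[3] = Σ(n=0 to 5) x[n] · ω_6^(3n) where ω_6 = e^(-2πi/6)
= (-1)·ω_6^0 + (3)·ω_6^3 + (-1)·ω_6^6 + (-3)·ω_6^9 + (3)·ω_6^12 + (3)·ω_6^15

X[3] = -2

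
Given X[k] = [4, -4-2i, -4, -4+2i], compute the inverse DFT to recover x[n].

x[n] = (1/4) Σ(k=0 to 3) X[k] · e^(2πikn/4)

Computing each x[n]:
x[0] = -2
x[1] = 3
x[2] = 2
x[3] = 1

x = [-2, 3, 2, 1]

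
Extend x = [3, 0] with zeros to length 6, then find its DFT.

Original 2-point DFT: [3, 3]
Zero-padded 6-point DFT provides frequency interpolation.

DFT_6([x, 0, ...]) = [3, 3, 3, 3, 3, 3]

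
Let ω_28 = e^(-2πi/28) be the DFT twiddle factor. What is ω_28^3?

ω_28^3 = e^(-2πi·3/28)
= cos(-2π·3/28) + i·sin(-2π·3/28)
= cos(-6π/28) + i·sin(-6π/28)

ω_28^3 = cos(-6π/28) + i·sin(-6π/28) = 0.7818-0.6235i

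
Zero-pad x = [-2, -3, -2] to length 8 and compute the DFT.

Original 3-point DFT: [-7, 0.5000+0.8660i, 0.5000-0.8660i]
Zero-padded 8-point DFT provides frequency interpolation.

DFT_8([x, 0, ...]) = [-7, -4.1213+4.1213i, 3i, 0.1213+0.1213i, -1, 0.1213-0.1213i, -3i, -4.1213-4.1213i]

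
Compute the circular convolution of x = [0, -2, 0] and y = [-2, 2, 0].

(x ⊛ y)[n] = Σ(m=0 to 2) x[m] · y[(n-m) mod 3]

Computing each output sample:
(x ⊛ y)[0] = 0
(x ⊛ y)[1] = 4
(x ⊛ y)[2] = -4

x ⊛ y = [0, 4, -4]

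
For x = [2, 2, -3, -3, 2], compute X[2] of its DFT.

X[2] = Σ(n=0 to 4) x[n] · ω_5^(2n) where ω_5 = e^(-2πi/5)
= (2)·ω_5^0 + (2)·ω_5^2 + (-3)·ω_5^4 + (-3)·ω_5^6 + (2)·ω_5^8

X[2] = -3.0902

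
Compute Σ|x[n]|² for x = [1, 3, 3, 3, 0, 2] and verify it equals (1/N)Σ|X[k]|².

Time domain:
Σ|x[n]|² = |1|² + |3|² + |3|² + |3|² + |0|² + |2|² = 32.0000

Frequency domain:
(1/6)Σ|X[k]|² = (1/6)(|12|² + |-1.0000-3.4641i|² + |1.7321i|² + |-4|² + |-1.7321i|² + |-1.0000+3.4641i|²) = (1/6)·192.0000 = 32.0000

Both sides agree, confirming Parseval's theorem.

Σ|x[n]|² = (1/N)Σ|X[k]|² = 32.0000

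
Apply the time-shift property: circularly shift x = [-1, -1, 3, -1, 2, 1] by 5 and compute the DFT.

Time shift by 5: X_shifted[k] = ω_6^(5k) · X[k]
Shifted x = [-1, 3, -1, 2, 1, -1]

DFT(x[n-5]) = [3, -2.0000-1.7321i, -5.1962i, -5, 5.1962i, -2.0000+1.7321i]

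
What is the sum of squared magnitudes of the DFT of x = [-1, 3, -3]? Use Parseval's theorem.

Parseval: Σ|x[n]|² = (1/N)Σ|X[k]|², so Σ|X[k]|² = N·Σ|x[n]|² = 3·19.0000

Σ|X[k]|² = N·Σ|x[n]|² = 3·19.0000 = 57.0000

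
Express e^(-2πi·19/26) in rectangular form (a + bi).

ω_26^19 = e^(-2πi·19/26)
= cos(-2π·19/26) + i·sin(-2π·19/26)
= cos(-38π/26) + i·sin(-38π/26)

ω_26^19 = cos(-38π/26) + i·sin(-38π/26) = -0.1205+0.9927i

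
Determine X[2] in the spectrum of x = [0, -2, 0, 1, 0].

X[2] = Σ(n=0 to 4) x[n] · ω_5^(2n) where ω_5 = e^(-2πi/5)
= (0)·ω_5^0 + (-2)·ω_5^2 + (0)·ω_5^4 + (1)·ω_5^6 + (0)·ω_5^8

X[2] = 1.9271+0.2245i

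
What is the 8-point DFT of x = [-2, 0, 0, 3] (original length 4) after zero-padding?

Original 4-point DFT: [1, -2+3i, -5, -2-3i]
Zero-padded 8-point DFT provides frequency interpolation.

DFT_8([x, 0, ...]) = [1, -4.1213-2.1213i, -2+3i, 0.1213-2.1213i, -5, 0.1213+2.1213i, -2-3i, -4.1213+2.1213i]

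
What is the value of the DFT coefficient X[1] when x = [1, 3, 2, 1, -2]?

X[1] = Σ(n=0 to 4) x[n] · ω_5^(1n) where ω_5 = e^(-2πi/5)
= (1)·ω_5^0 + (3)·ω_5^1 + (2)·ω_5^2 + (1)·ω_5^3 + (-2)·ω_5^4

X[1] = -1.1180-5.3431i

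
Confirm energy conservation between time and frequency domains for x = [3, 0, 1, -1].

Time domain:
Σ|x[n]|² = |3|² + |0|² + |1|² + |-1|² = 11.0000

Frequency domain:
(1/4)Σ|X[k]|² = (1/4)(|3|² + |2-1i|² + |5|² + |2+1i|²) = (1/4)·44.0000 = 11.0000

Both sides agree, confirming Parseval's theorem.

Σ|x[n]|² = (1/N)Σ|X[k]|² = 11.0000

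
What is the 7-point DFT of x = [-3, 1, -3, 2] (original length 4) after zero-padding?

Original 4-point DFT: [-3, 1i, -9, -1i]
Zero-padded 7-point DFT provides frequency interpolation.

DFT_7([x, 0, ...]) = [-3, -3.5109+1.2752i, 0.7274-0.7129i, -6.2165-4.7292i, -6.2165+4.7292i, 0.7274+0.7129i, -3.5109-1.2752i]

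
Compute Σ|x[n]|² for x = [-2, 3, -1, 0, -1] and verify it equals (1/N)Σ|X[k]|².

Time domain:
Σ|x[n]|² = |-2|² + |3|² + |-1|² + |0|² + |-1|² = 15.0000

Frequency domain:
(1/5)Σ|X[k]|² = (1/5)(|-1|² + |-0.5729-3.2164i|² + |-3.9271-3.3022i|² + |-3.9271+3.3022i|² + |-0.5729+3.2164i|²) = (1/5)·75.0000 = 15.0000

Both sides agree, confirming Parseval's theorem.

Σ|x[n]|² = (1/N)Σ|X[k]|² = 15.0000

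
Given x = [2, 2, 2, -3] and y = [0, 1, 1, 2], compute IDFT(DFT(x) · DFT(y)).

(x ⊛ y)[n] = Σ(m=0 to 3) x[m] · y[(n-m) mod 4]

Computing each output sample:
(x ⊛ y)[0] = 3
(x ⊛ y)[1] = 3
(x ⊛ y)[2] = -2
(x ⊛ y)[3] = 8

x ⊛ y = [3, 3, -2, 8]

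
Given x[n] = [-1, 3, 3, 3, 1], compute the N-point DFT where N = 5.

X[k] = Σ(n=0 to 4) x[n] · ω_5^(nk)
where ω_5 = e^(-2πi/5)

Computing each X[k]:
X[0] = 9
X[1] = -4.6180-1.9021i
X[2] = -2.3820-1.1756i
X[3] = -2.3820+1.1756i
X[4] = -4.6180+1.9021i

X = [9, -4.6180-1.9021i, -2.3820-1.1756i, -2.3820+1.1756i, -4.6180+1.9021i]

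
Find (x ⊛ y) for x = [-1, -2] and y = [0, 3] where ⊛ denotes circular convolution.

(x ⊛ y)[n] = Σ(m=0 to 1) x[m] · y[(n-m) mod 2]

Computing each output sample:
(x ⊛ y)[0] = -6
(x ⊛ y)[1] = -3

x ⊛ y = [-6, -3]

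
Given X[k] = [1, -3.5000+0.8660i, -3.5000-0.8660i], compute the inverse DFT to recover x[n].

x[n] = (1/3) Σ(k=0 to 2) X[k] · e^(2πikn/3)

Computing each x[n]:
x[0] = -2
x[1] = 1
x[2] = 2

x = [-2, 1, 2]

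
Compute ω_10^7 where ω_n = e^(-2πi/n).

ω_10^7 = e^(-2πi·7/10)
= cos(-2π·7/10) + i·sin(-2π·7/10)
= cos(-14π/10) + i·sin(-14π/10)

ω_10^7 = cos(-14π/10) + i·sin(-14π/10) = -0.3090+0.9511i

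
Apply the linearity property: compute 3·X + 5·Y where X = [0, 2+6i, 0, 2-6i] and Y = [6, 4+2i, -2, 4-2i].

By linearity: DFT(3x + 5y) = 3·DFT(x) + 5·DFT(y)
= 3·[0, 2+6i, 0, 2-6i] + 5·[6, 4+2i, -2, 4-2i]

Computing element-wise:
Z[0] = 3·(0) + 5·(6) = 30
Z[1] = 3·(2+6i) + 5·(4+2i) = 26+28i
Z[2] = 3·(0) + 5·(-2) = -10
Z[3] = 3·(2-6i) + 5·(4-2i) = 26-28i

DFT(3x + 5y) = 3·X + 5·Y = [30, 26+28i, -10, 26-28i]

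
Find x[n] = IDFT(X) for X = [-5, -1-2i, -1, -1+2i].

x[n] = (1/4) Σ(k=0 to 3) X[k] · e^(2πikn/4)

Computing each x[n]:
x[0] = -2
x[1] = 0
x[2] = -1
x[3] = -2

x = [-2, 0, -1, -2]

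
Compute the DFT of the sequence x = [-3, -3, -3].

X[k] = Σ(n=0 to 2) x[n] · ω_3^(nk)
where ω_3 = e^(-2πi/3)

Computing each X[k]:
X[0] = -9
X[1] = 0
X[2] = 0

X = [-9, 0, 0]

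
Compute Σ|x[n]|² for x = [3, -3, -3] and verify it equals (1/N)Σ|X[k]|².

Time domain:
Σ|x[n]|² = |3|² + |-3|² + |-3|² = 27.0000

Frequency domain:
(1/3)Σ|X[k]|² = (1/3)(|-3|² + |6|² + |6|²) = (1/3)·81.0000 = 27.0000

Both sides agree, confirming Parseval's theorem.

Σ|x[n]|² = (1/N)Σ|X[k]|² = 27.0000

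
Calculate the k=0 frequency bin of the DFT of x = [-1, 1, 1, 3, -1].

X[0] = Σ(n=0 to 4) x[n] · ω_5^0 = Σ x[n]
= (-1) + (1) + (1) + (3) + (-1)

X[0] = 3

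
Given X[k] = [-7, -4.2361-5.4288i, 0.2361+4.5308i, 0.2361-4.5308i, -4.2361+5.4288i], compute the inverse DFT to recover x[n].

x[n] = (1/5) Σ(k=0 to 4) X[k] · e^(2πikn/5)

Computing each x[n]:
x[0] = -3
x[1] = -1
x[2] = 3
x[3] = -3
x[4] = -3

x = [-3, -1, 3, -3, -3]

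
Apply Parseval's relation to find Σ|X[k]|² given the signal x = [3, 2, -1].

Parseval: Σ|x[n]|² = (1/N)Σ|X[k]|², so Σ|X[k]|² = N·Σ|x[n]|² = 3·14.0000

Σ|X[k]|² = N·Σ|x[n]|² = 3·14.0000 = 42.0000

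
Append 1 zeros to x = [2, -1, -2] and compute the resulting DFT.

Original 3-point DFT: [-1, 3.5000-0.8660i, 3.5000+0.8660i]
Zero-padded 4-point DFT provides frequency interpolation.

DFT_4([x, 0, ...]) = [-1, 4+1i, 1, 4-1i]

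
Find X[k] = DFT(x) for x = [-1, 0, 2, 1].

X[k] = Σ(n=0 to 3) x[n] · ω_4^(nk)
where ω_4 = e^(-2πi/4)

Computing each X[k]:
X[0] = 2
X[1] = -3+1i
X[2] = 0
X[3] = -3-1i

X = [2, -3+1i, 0, -3-1i]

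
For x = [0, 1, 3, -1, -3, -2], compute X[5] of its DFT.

X[5] = Σ(n=0 to 5) x[n] · ω_6^(5n) where ω_6 = e^(-2πi/6)
= (0)·ω_6^0 + (1)·ω_6^5 + (3)·ω_6^10 + (-1)·ω_6^15 + (-3)·ω_6^20 + (-2)·ω_6^25

X[5] = 0.5000+7.7942i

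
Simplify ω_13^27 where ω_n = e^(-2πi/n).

Since ω_13^13 = 1, powers reduce modulo 13.
27 mod 13 = 1
So ω_13^27 = ω_13^1 = e^(-2πi·1/13)

ω_13^27 = ω_13^1 = 0.8855-0.4647i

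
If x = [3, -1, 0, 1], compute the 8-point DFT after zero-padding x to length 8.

Original 4-point DFT: [3, 3+2i, 3, 3-2i]
Zero-padded 8-point DFT provides frequency interpolation.

DFT_8([x, 0, ...]) = [3, 1.5858, 3+2i, 4.4142, 3, 4.4142, 3-2i, 1.5858]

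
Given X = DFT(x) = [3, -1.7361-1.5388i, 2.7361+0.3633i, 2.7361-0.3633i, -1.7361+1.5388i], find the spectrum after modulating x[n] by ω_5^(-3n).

Modulation property: DFT(ω_5^(-3n)·x[n]) = X[(k-3) mod 5], so circularly shift X by 3 positions.

X[k-3] = [2.7361+0.3633i, 2.7361-0.3633i, -1.7361+1.5388i, 3, -1.7361-1.5388i]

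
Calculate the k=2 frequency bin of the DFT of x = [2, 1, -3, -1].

X[2] = Σ(n=0 to 3) x[n] · ω_4^(2n) where ω_4 = e^(-2πi/4)
= (2)·ω_4^0 + (1)·ω_4^2 + (-3)·ω_4^4 + (-1)·ω_4^6

X[2] = -1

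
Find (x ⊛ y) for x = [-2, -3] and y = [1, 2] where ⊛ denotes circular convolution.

(x ⊛ y)[n] = Σ(m=0 to 1) x[m] · y[(n-m) mod 2]

Computing each output sample:
(x ⊛ y)[0] = -8
(x ⊛ y)[1] = -7

x ⊛ y = [-8, -7]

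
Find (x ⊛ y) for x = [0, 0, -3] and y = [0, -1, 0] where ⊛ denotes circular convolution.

(x ⊛ y)[n] = Σ(m=0 to 2) x[m] · y[(n-m) mod 3]

Computing each output sample:
(x ⊛ y)[0] = 3
(x ⊛ y)[1] = 0
(x ⊛ y)[2] = 0

x ⊛ y = [3, 0, 0]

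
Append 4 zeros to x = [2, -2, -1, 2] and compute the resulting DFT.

Original 4-point DFT: [1, 3+4i, 1, 3-4i]
Zero-padded 8-point DFT provides frequency interpolation.

DFT_8([x, 0, ...]) = [1, -0.8284+1.0000i, 3+4i, 4.8284-1.0000i, 1, 4.8284+1.0000i, 3-4i, -0.8284-1.0000i]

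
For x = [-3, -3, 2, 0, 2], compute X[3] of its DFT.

X[3] = Σ(n=0 to 4) x[n] · ω_5^(3n) where ω_5 = e^(-2πi/5)
= (-3)·ω_5^0 + (-3)·ω_5^3 + (2)·ω_5^6 + (0)·ω_5^9 + (2)·ω_5^12

X[3] = -1.5729-4.8410i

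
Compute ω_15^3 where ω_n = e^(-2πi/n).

ω_15^3 = e^(-2πi·3/15)
= cos(-2π·3/15) + i·sin(-2π·3/15)
= cos(-6π/15) + i·sin(-6π/15)

ω_15^3 = cos(-6π/15) + i·sin(-6π/15) = 0.3090-0.9511i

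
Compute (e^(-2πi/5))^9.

Since ω_5^5 = 1, powers reduce modulo 5.
9 mod 5 = 4
So ω_5^9 = ω_5^4 = e^(-2πi·4/5)

ω_5^9 = ω_5^4 = 0.3090+0.9511i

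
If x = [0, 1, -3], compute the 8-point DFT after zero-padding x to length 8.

Original 3-point DFT: [-2, 1.0000-3.4641i, 1.0000+3.4641i]
Zero-padded 8-point DFT provides frequency interpolation.

DFT_8([x, 0, ...]) = [-2, 0.7071+2.2929i, 3-1i, -0.7071-3.7071i, -4, -0.7071+3.7071i, 3+1i, 0.7071-2.2929i]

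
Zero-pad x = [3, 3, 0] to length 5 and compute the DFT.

Original 3-point DFT: [6, 1.5000-2.5981i, 1.5000+2.5981i]
Zero-padded 5-point DFT provides frequency interpolation.

DFT_5([x, 0, ...]) = [6, 3.9271-2.8532i, 0.5729-1.7634i, 0.5729+1.7634i, 3.9271+2.8532i]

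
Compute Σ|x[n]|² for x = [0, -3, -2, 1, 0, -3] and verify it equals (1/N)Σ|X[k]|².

Time domain:
Σ|x[n]|² = |0|² + |-3|² + |-2|² + |1|² + |0|² + |-3|² = 23.0000

Frequency domain:
(1/6)Σ|X[k]|² = (1/6)(|-7|² + |-3.0000+1.7321i|² + |5.0000-1.7321i|² + |3|² + |5.0000+1.7321i|² + |-3.0000-1.7321i|²) = (1/6)·138.0000 = 23.0000

Both sides agree, confirming Parseval's theorem.

Σ|x[n]|² = (1/N)Σ|X[k]|² = 23.0000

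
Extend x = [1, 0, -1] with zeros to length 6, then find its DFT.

Original 3-point DFT: [0, 1.5000-0.8660i, 1.5000+0.8660i]
Zero-padded 6-point DFT provides frequency interpolation.

DFT_6([x, 0, ...]) = [0, 1.5000+0.8660i, 1.5000-0.8660i, 0, 1.5000+0.8660i, 1.5000-0.8660i]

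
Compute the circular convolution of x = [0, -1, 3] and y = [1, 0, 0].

(x ⊛ y)[n] = Σ(m=0 to 2) x[m] · y[(n-m) mod 3]

Computing each output sample:
(x ⊛ y)[0] = 0
(x ⊛ y)[1] = -1
(x ⊛ y)[2] = 3

x ⊛ y = [0, -1, 3]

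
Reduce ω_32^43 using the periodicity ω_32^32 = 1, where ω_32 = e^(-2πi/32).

Since ω_32^32 = 1, powers reduce modulo 32.
43 mod 32 = 11
So ω_32^43 = ω_32^11 = e^(-2πi·11/32)

ω_32^43 = ω_32^11 = -0.5556-0.8315i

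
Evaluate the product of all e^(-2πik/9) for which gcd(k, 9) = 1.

The primitive 9th roots of unity are ω_9^k for k coprime to 9: k ∈ {1, 2, 4, 5, 7, 8}
Their product equals the constant term of the cyclotomic polynomial Φ_9(x) up to sign.
For n ≥ 3, the product of all primitive nth roots of unity is 1. (For n=1 it is 1; for n=2 it is -1.)

1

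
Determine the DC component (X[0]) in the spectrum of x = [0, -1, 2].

X[0] = Σ(n=0 to 2) x[n] · ω_3^0 = Σ x[n]
= (0) + (-1) + (2)

X[0] = 1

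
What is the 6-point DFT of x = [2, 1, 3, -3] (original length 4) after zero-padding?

Original 4-point DFT: [3, -1-4i, 7, -1+4i]
Zero-padded 6-point DFT provides frequency interpolation.

DFT_6([x, 0, ...]) = [3, 4.0000-3.4641i, -3.0000+1.7321i, 7, -3.0000-1.7321i, 4.0000+3.4641i]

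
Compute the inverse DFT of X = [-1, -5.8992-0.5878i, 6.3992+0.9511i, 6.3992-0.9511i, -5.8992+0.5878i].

x[n] = (1/5) Σ(k=0 to 4) X[k] · e^(2πikn/5)

Computing each x[n]:
x[0] = 0
x[1] = -3
x[2] = 3
x[3] = 2
x[4] = -3

x = [0, -3, 3, 2, -3]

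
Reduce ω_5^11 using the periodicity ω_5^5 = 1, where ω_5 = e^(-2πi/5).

Since ω_5^5 = 1, powers reduce modulo 5.
11 mod 5 = 1
So ω_5^11 = ω_5^1 = e^(-2πi·1/5)

ω_5^11 = ω_5^1 = 0.3090-0.9511i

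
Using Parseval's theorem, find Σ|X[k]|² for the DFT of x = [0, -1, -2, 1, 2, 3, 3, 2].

Parseval: Σ|x[n]|² = (1/N)Σ|X[k]|², so Σ|X[k]|² = N·Σ|x[n]|² = 8·32.0000

Σ|X[k]|² = N·Σ|x[n]|² = 8·32.0000 = 256.0000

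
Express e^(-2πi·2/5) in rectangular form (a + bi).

ω_5^2 = e^(-2πi·2/5)
= cos(-2π·2/5) + i·sin(-2π·2/5)
= cos(-4π/5) + i·sin(-4π/5)

ω_5^2 = cos(-4π/5) + i·sin(-4π/5) = -0.8090-0.5878i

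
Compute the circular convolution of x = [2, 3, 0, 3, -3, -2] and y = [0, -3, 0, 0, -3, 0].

(x ⊛ y)[n] = Σ(m=0 to 5) x[m] · y[(n-m) mod 6]

Computing each output sample:
(x ⊛ y)[0] = 6
(x ⊛ y)[1] = -15
(x ⊛ y)[2] = 0
(x ⊛ y)[3] = 6
(x ⊛ y)[4] = -15
(x ⊛ y)[5] = 0

x ⊛ y = [6, -15, 0, 6, -15, 0]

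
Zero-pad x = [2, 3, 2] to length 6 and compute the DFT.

Original 3-point DFT: [7, -0.5000-0.8660i, -0.5000+0.8660i]
Zero-padded 6-point DFT provides frequency interpolation.

DFT_6([x, 0, ...]) = [7, 2.5000-4.3301i, -0.5000-0.8660i, 1, -0.5000+0.8660i, 2.5000+4.3301i]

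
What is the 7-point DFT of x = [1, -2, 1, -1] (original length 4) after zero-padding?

Original 4-point DFT: [-1, 1i, 5, -1i]
Zero-padded 7-point DFT provides frequency interpolation.

DFT_7([x, 0, ...]) = [-1, 0.4315+1.0226i, -0.0794+1.6019i, 3.6479+2.6245i, 3.6479-2.6245i, -0.0794-1.6019i, 0.4315-1.0226i]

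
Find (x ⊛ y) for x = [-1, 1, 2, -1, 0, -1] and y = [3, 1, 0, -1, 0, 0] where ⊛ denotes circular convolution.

(x ⊛ y)[n] = Σ(m=0 to 5) x[m] · y[(n-m) mod 6]

Computing each output sample:
(x ⊛ y)[0] = -3
(x ⊛ y)[1] = 2
(x ⊛ y)[2] = 8
(x ⊛ y)[3] = 0
(x ⊛ y)[4] = -2
(x ⊛ y)[5] = -5

x ⊛ y = [-3, 2, 8, 0, -2, -5]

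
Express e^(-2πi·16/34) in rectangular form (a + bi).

ω_34^16 = e^(-2πi·16/34)
= cos(-2π·16/34) + i·sin(-2π·16/34)
= cos(-32π/34) + i·sin(-32π/34)

ω_34^16 = cos(-32π/34) + i·sin(-32π/34) = -0.9830-0.1837i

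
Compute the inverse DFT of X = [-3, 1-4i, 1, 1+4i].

x[n] = (1/4) Σ(k=0 to 3) X[k] · e^(2πikn/4)

Computing each x[n]:
x[0] = 0
x[1] = 1
x[2] = -1
x[3] = -3

x = [0, 1, -1, -3]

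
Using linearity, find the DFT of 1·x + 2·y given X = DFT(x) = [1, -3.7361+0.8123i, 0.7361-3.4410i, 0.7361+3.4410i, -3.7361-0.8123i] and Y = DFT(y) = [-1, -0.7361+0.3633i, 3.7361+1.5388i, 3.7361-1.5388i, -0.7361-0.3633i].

By linearity: DFT(1x + 2y) = 1·DFT(x) + 2·DFT(y)
= 1·[1, -3.7361+0.8123i, 0.7361-3.4410i, 0.7361+3.4410i, -3.7361-0.8123i] + 2·[-1, -0.7361+0.3633i, 3.7361+1.5388i, 3.7361-1.5388i, -0.7361-0.3633i]

Computing element-wise:
Z[0] = 1·(1) + 2·(-1) = -1
Z[1] = 1·(-3.7361+0.8123i) + 2·(-0.7361+0.3633i) = -5.2083+1.5389i
Z[2] = 1·(0.7361-3.4410i) + 2·(3.7361+1.5388i) = 8.2083-0.3634i
Z[3] = 1·(0.7361+3.4410i) + 2·(3.7361-1.5388i) = 8.2083+0.3634i
Z[4] = 1·(-3.7361-0.8123i) + 2·(-0.7361-0.3633i) = -5.2083-1.5389i

DFT(1x + 2y) = 1·X + 2·Y = [-1, -5.2083+1.5389i, 8.2083-0.3634i, 8.2083+0.3634i, -5.2083-1.5389i]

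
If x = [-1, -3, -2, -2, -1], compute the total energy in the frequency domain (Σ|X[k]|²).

Parseval: Σ|x[n]|² = (1/N)Σ|X[k]|², so Σ|X[k]|² = N·Σ|x[n]|² = 5·19.0000

Σ|X[k]|² = N·Σ|x[n]|² = 5·19.0000 = 95.0000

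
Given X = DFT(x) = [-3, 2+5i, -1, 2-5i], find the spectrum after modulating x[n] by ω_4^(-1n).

Modulation property: DFT(ω_4^(-1n)·x[n]) = X[(k-1) mod 4], so circularly shift X by 1 positions.

X[k-1] = [2-5i, -3, 2+5i, -1]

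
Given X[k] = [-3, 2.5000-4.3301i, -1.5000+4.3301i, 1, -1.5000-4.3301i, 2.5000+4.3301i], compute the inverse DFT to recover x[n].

x[n] = (1/6) Σ(k=0 to 5) X[k] · e^(2πikn/6)

Computing each x[n]:
x[0] = 0
x[1] = 0
x[2] = 2
x[3] = -2
x[4] = -3
x[5] = 0

x = [0, 0, 2, -2, -3, 0]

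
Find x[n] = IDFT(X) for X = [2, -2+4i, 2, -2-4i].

x[n] = (1/4) Σ(k=0 to 3) X[k] · e^(2πikn/4)

Computing each x[n]:
x[0] = 0
x[1] = -2
x[2] = 2
x[3] = 2

x = [0, -2, 2, 2]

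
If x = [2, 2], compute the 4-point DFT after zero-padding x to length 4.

Original 2-point DFT: [4, 0]
Zero-padded 4-point DFT provides frequency interpolation.

DFT_4([x, 0, ...]) = [4, 2-2i, 0, 2+2i]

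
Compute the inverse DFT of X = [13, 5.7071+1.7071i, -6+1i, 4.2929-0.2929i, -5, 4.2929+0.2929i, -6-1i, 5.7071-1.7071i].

x[n] = (1/8) Σ(k=0 to 7) X[k] · e^(2πikn/8)

Computing each x[n]:
x[0] = 2
x[1] = 2
x[2] = 2
x[3] = 2
x[4] = -3
x[5] = 2
x[6] = 3
x[7] = 3

x = [2, 2, 2, 2, -3, 2, 3, 3]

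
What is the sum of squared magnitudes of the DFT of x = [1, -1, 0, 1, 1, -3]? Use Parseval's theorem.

Parseval: Σ|x[n]|² = (1/N)Σ|X[k]|², so Σ|X[k]|² = N·Σ|x[n]|² = 6·13.0000

Σ|X[k]|² = N·Σ|x[n]|² = 6·13.0000 = 78.0000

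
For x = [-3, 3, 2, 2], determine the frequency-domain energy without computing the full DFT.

Parseval: Σ|x[n]|² = (1/N)Σ|X[k]|², so Σ|X[k]|² = N·Σ|x[n]|² = 4·26.0000

Σ|X[k]|² = N·Σ|x[n]|² = 4·26.0000 = 104.0000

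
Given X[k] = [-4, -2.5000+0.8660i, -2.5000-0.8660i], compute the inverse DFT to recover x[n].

x[n] = (1/3) Σ(k=0 to 2) X[k] · e^(2πikn/3)

Computing each x[n]:
x[0] = -3
x[1] = -1
x[2] = 0

x = [-3, -1, 0]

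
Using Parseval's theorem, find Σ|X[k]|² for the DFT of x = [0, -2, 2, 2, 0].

Parseval: Σ|x[n]|² = (1/N)Σ|X[k]|², so Σ|X[k]|² = N·Σ|x[n]|² = 5·12.0000

Σ|X[k]|² = N·Σ|x[n]|² = 5·12.0000 = 60.0000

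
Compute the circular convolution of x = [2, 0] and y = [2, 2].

(x ⊛ y)[n] = Σ(m=0 to 1) x[m] · y[(n-m) mod 2]

Computing each output sample:
(x ⊛ y)[0] = 4
(x ⊛ y)[1] = 4

x ⊛ y = [4, 4]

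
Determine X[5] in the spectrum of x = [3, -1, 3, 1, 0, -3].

X[5] = Σ(n=0 to 5) x[n] · ω_6^(5n) where ω_6 = e^(-2πi/6)
= (3)·ω_6^0 + (-1)·ω_6^5 + (3)·ω_6^10 + (1)·ω_6^15 + (0)·ω_6^20 + (-3)·ω_6^25

X[5] = -1.5000+4.3301i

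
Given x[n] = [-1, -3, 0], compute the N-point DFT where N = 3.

X[k] = Σ(n=0 to 2) x[n] · ω_3^(nk)
where ω_3 = e^(-2πi/3)

Computing each X[k]:
X[0] = -4
X[1] = 0.5000+2.5981i
X[2] = 0.5000-2.5981i

X = [-4, 0.5000+2.5981i, 0.5000-2.5981i]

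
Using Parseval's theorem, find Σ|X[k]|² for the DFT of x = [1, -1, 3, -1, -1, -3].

Parseval: Σ|x[n]|² = (1/N)Σ|X[k]|², so Σ|X[k]|² = N·Σ|x[n]|² = 6·22.0000

Σ|X[k]|² = N·Σ|x[n]|² = 6·22.0000 = 132.0000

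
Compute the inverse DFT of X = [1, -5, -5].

x[n] = (1/3) Σ(k=0 to 2) X[k] · e^(2πikn/3)

Computing each x[n]:
x[0] = -3
x[1] = 2
x[2] = 2

x = [-3, 2, 2]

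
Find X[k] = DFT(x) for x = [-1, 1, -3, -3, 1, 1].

X[k] = Σ(n=0 to 5) x[n] · ω_6^(nk)
where ω_6 = e^(-2πi/6)

Computing each X[k]:
X[0] = -4
X[1] = 4.0000+3.4641i
X[2] = -4.0000-3.4641i
X[3] = -2
X[4] = -4.0000+3.4641i
X[5] = 4.0000-3.4641i

X = [-4, 4.0000+3.4641i, -4.0000-3.4641i, -2, -4.0000+3.4641i, 4.0000-3.4641i]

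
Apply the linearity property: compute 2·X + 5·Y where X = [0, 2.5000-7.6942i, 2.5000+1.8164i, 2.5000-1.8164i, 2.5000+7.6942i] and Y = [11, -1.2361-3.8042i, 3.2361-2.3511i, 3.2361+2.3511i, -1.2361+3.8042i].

By linearity: DFT(2x + 5y) = 2·DFT(x) + 5·DFT(y)
= 2·[0, 2.5000-7.6942i, 2.5000+1.8164i, 2.5000-1.8164i, 2.5000+7.6942i] + 5·[11, -1.2361-3.8042i, 3.2361-2.3511i, 3.2361+2.3511i, -1.2361+3.8042i]

Computing element-wise:
Z[0] = 2·(0) + 5·(11) = 55
Z[1] = 2·(2.5000-7.6942i) + 5·(-1.2361-3.8042i) = -1.1805-34.4094i
Z[2] = 2·(2.5000+1.8164i) + 5·(3.2361-2.3511i) = 21.1805-8.1227i
Z[3] = 2·(2.5000-1.8164i) + 5·(3.2361+2.3511i) = 21.1805+8.1227i
Z[4] = 2·(2.5000+7.6942i) + 5·(-1.2361+3.8042i) = -1.1805+34.4094i

DFT(2x + 5y) = 2·X + 5·Y = [55, -1.1805-34.4094i, 21.1805-8.1227i, 21.1805+8.1227i, -1.1805+34.4094i]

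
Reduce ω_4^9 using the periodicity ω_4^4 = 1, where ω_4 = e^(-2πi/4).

Since ω_4^4 = 1, powers reduce modulo 4.
9 mod 4 = 1
So ω_4^9 = ω_4^1 = e^(-2πi·1/4)

ω_4^9 = ω_4^1 = -1i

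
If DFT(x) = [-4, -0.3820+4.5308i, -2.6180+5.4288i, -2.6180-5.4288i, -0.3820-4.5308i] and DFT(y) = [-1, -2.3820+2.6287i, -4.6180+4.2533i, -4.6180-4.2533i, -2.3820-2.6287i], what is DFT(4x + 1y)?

By linearity: DFT(4x + 1y) = 4·DFT(x) + 1·DFT(y)
= 4·[-4, -0.3820+4.5308i, -2.6180+5.4288i, -2.6180-5.4288i, -0.3820-4.5308i] + 1·[-1, -2.3820+2.6287i, -4.6180+4.2533i, -4.6180-4.2533i, -2.3820-2.6287i]

Computing element-wise:
Z[0] = 4·(-4) + 1·(-1) = -17
Z[1] = 4·(-0.3820+4.5308i) + 1·(-2.3820+2.6287i) = -3.9100+20.7519i
Z[2] = 4·(-2.6180+5.4288i) + 1·(-4.6180+4.2533i) = -15.0900+25.9685i
Z[3] = 4·(-2.6180-5.4288i) + 1·(-4.6180-4.2533i) = -15.0900-25.9685i
Z[4] = 4·(-0.3820-4.5308i) + 1·(-2.3820-2.6287i) = -3.9100-20.7519i

DFT(4x + 1y) = 4·X + 1·Y = [-17, -3.9100+20.7519i, -15.0900+25.9685i, -15.0900-25.9685i, -3.9100-20.7519i]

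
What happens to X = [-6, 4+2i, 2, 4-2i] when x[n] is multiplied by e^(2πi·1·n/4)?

Modulation property: DFT(ω_4^(-1n)·x[n]) = X[(k-1) mod 4], so circularly shift X by 1 positions.

X[k-1] = [4-2i, -6, 4+2i, 2]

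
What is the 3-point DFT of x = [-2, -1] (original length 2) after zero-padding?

Original 2-point DFT: [-3, -1]
Zero-padded 3-point DFT provides frequency interpolation.

DFT_3([x, 0, ...]) = [-3, -1.5000+0.8660i, -1.5000-0.8660i]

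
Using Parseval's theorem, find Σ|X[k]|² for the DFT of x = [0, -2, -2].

Parseval: Σ|x[n]|² = (1/N)Σ|X[k]|², so Σ|X[k]|² = N·Σ|x[n]|² = 3·8.0000

Σ|X[k]|² = N·Σ|x[n]|² = 3·8.0000 = 24.0000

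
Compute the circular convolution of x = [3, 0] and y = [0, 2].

(x ⊛ y)[n] = Σ(m=0 to 1) x[m] · y[(n-m) mod 2]

Computing each output sample:
(x ⊛ y)[0] = 0
(x ⊛ y)[1] = 6

x ⊛ y = [0, 6]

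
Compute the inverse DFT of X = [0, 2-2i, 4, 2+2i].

x[n] = (1/4) Σ(k=0 to 3) X[k] · e^(2πikn/4)

Computing each x[n]:
x[0] = 2
x[1] = 0
x[2] = 0
x[3] = -2

x = [2, 0, 0, -2]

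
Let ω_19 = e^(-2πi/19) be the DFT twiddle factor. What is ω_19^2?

ω_19^2 = e^(-2πi·2/19)
= cos(-2π·2/19) + i·sin(-2π·2/19)
= cos(-4π/19) + i·sin(-4π/19)

ω_19^2 = cos(-4π/19) + i·sin(-4π/19) = 0.7891-0.6142i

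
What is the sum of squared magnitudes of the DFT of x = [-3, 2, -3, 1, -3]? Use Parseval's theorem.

Parseval: Σ|x[n]|² = (1/N)Σ|X[k]|², so Σ|X[k]|² = N·Σ|x[n]|² = 5·32.0000

Σ|X[k]|² = N·Σ|x[n]|² = 5·32.0000 = 160.0000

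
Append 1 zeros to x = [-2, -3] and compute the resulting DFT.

Original 2-point DFT: [-5, 1]
Zero-padded 3-point DFT provides frequency interpolation.

DFT_3([x, 0, ...]) = [-5, -0.5000+2.5981i, -0.5000-2.5981i]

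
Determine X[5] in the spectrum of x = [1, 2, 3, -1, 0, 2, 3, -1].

X[5] = Σ(n=0 to 7) x[n] · ω_8^(5n) where ω_8 = e^(-2πi/8)
= (1)·ω_8^0 + (2)·ω_8^5 + (3)·ω_8^10 + (-1)·ω_8^15 + (0)·ω_8^20 + (2)·ω_8^25 + (3)·ω_8^30 + (-1)·ω_8^35

X[5] = 1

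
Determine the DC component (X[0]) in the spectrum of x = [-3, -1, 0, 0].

X[0] = Σ(n=0 to 3) x[n] · ω_4^0 = Σ x[n]
= (-3) + (-1) + (0) + (0)

X[0] = -4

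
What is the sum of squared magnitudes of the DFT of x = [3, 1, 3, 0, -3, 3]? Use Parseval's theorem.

Parseval: Σ|x[n]|² = (1/N)Σ|X[k]|², so Σ|X[k]|² = N·Σ|x[n]|² = 6·37.0000

Σ|X[k]|² = N·Σ|x[n]|² = 6·37.0000 = 222.0000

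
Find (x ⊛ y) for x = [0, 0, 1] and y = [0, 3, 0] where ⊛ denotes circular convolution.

(x ⊛ y)[n] = Σ(m=0 to 2) x[m] · y[(n-m) mod 3]

Computing each output sample:
(x ⊛ y)[0] = 3
(x ⊛ y)[1] = 0
(x ⊛ y)[2] = 0

x ⊛ y = [3, 0, 0]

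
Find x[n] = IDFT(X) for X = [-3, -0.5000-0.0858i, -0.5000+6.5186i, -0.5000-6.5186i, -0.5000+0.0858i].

x[n] = (1/5) Σ(k=0 to 4) X[k] · e^(2πikn/5)

Computing each x[n]:
x[0] = -1
x[1] = -2
x[2] = 2
x[3] = -3
x[4] = 1

x = [-1, -2, 2, -3, 1]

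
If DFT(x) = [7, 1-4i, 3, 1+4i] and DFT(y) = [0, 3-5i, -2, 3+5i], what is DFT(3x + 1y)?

By linearity: DFT(3x + 1y) = 3·DFT(x) + 1·DFT(y)
= 3·[7, 1-4i, 3, 1+4i] + 1·[0, 3-5i, -2, 3+5i]

Computing element-wise:
Z[0] = 3·(7) + 1·(0) = 21
Z[1] = 3·(1-4i) + 1·(3-5i) = 6-17i
Z[2] = 3·(3) + 1·(-2) = 7
Z[3] = 3·(1+4i) + 1·(3+5i) = 6+17i

DFT(3x + 1y) = 3·X + 1·Y = [21, 6-17i, 7, 6+17i]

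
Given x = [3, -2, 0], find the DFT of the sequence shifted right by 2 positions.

Time shift by 2: X_shifted[k] = ω_3^(2k) · X[k]
Shifted x = [-2, 0, 3]

DFT(x[n-2]) = [1, -3.5000+2.5981i, -3.5000-2.5981i]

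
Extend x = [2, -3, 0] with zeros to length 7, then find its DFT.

Original 3-point DFT: [-1, 3.5000+2.5981i, 3.5000-2.5981i]
Zero-padded 7-point DFT provides frequency interpolation.

DFT_7([x, 0, ...]) = [-1, 0.1295+2.3455i, 2.6676+2.9248i, 4.7029+1.3017i, 4.7029-1.3017i, 2.6676-2.9248i, 0.1295-2.3455i]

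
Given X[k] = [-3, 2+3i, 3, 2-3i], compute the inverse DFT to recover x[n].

x[n] = (1/4) Σ(k=0 to 3) X[k] · e^(2πikn/4)

Computing each x[n]:
x[0] = 1
x[1] = -3
x[2] = -1
x[3] = 0

x = [1, -3, -1, 0]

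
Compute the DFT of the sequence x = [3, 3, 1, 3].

X[k] = Σ(n=0 to 3) x[n] · ω_4^(nk)
where ω_4 = e^(-2πi/4)

Computing each X[k]:
X[0] = 10
X[1] = 2
X[2] = -2
X[3] = 2

X = [10, 2, -2, 2]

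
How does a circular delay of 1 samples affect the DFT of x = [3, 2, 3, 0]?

Time shift by 1: X_shifted[k] = ω_4^(1k) · X[k]
Shifted x = [0, 3, 2, 3]

DFT(x[n-1]) = [8, -2, -4, -2]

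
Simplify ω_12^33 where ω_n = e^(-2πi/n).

Since ω_12^12 = 1, powers reduce modulo 12.
33 mod 12 = 9
So ω_12^33 = ω_12^9 = e^(-2πi·9/12)

ω_12^33 = ω_12^9 = 1i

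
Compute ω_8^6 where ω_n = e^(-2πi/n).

ω_8^6 = e^(-2πi·6/8)
= cos(-2π·6/8) + i·sin(-2π·6/8)
= cos(-12π/8) + i·sin(-12π/8)

ω_8^6 = cos(-12π/8) + i·sin(-12π/8) = 1i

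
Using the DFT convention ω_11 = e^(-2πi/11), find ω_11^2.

ω_11^2 = e^(-2πi·2/11)
= cos(-2π·2/11) + i·sin(-2π·2/11)
= cos(-4π/11) + i·sin(-4π/11)

ω_11^2 = cos(-4π/11) + i·sin(-4π/11) = 0.4154-0.9096i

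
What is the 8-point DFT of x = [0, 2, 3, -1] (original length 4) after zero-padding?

Original 4-point DFT: [4, -3-3i, 2, -3+3i]
Zero-padded 8-point DFT provides frequency interpolation.

DFT_8([x, 0, ...]) = [4, 2.1213-3.7071i, -3-3i, -2.1213+2.2929i, 2, -2.1213-2.2929i, -3+3i, 2.1213+3.7071i]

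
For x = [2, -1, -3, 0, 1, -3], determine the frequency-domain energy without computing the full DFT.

Parseval: Σ|x[n]|² = (1/N)Σ|X[k]|², so Σ|X[k]|² = N·Σ|x[n]|² = 6·24.0000

Σ|X[k]|² = N·Σ|x[n]|² = 6·24.0000 = 144.0000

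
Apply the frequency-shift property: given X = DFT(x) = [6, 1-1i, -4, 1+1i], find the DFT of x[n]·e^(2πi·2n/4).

Modulation property: DFT(ω_4^(-2n)·x[n]) = X[(k-2) mod 4], so circularly shift X by 2 positions.

X[k-2] = [-4, 1+1i, 6, 1-1i]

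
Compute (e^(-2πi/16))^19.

Since ω_16^16 = 1, powers reduce modulo 16.
19 mod 16 = 3
So ω_16^19 = ω_16^3 = e^(-2πi·3/16)

ω_16^19 = ω_16^3 = 0.3827-0.9239i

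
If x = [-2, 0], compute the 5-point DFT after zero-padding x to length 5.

Original 2-point DFT: [-2, -2]
Zero-padded 5-point DFT provides frequency interpolation.

DFT_5([x, 0, ...]) = [-2, -2, -2, -2, -2]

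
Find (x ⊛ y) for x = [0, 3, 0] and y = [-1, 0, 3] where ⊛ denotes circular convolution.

(x ⊛ y)[n] = Σ(m=0 to 2) x[m] · y[(n-m) mod 3]

Computing each output sample:
(x ⊛ y)[0] = 9
(x ⊛ y)[1] = -3
(x ⊛ y)[2] = 0

x ⊛ y = [9, -3, 0]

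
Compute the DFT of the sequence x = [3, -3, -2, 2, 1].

X[k] = Σ(n=0 to 4) x[n] · ω_5^(nk)
where ω_5 = e^(-2πi/5)

Computing each X[k]:
X[0] = 1
X[1] = 2.3820+6.1554i
X[2] = 4.6180-1.4531i
X[3] = 4.6180+1.4531i
X[4] = 2.3820-6.1554i

X = [1, 2.3820+6.1554i, 4.6180-1.4531i, 4.6180+1.4531i, 2.3820-6.1554i]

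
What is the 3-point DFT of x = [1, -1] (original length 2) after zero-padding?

Original 2-point DFT: [0, 2]
Zero-padded 3-point DFT provides frequency interpolation.

DFT_3([x, 0, ...]) = [0, 1.5000+0.8660i, 1.5000-0.8660i]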